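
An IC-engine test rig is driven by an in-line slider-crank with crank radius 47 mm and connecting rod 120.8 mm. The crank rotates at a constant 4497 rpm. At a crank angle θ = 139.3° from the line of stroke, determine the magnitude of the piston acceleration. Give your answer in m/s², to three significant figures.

7110

ω = 2π·4497/60 = 470.9 rad/s
x(θ) = r cosθ + √(L² − r² sin²θ); with ω constant, a = ω²·d²x/dθ².
d²x/dθ² = −r cosθ − r²(cos2θ)/√u − r⁴ sin²2θ/(4u^{3/2}),  u = L² − r² sin²θ = 0.0136533 m².
Substituting r = 0.047 m, L = 0.1208 m, θ = 139.3°: d²x/dθ² = +0.032058 m.
a = ω²·d²x/dθ² = (470.9)²·(+0.032058) = +7109.5 m/s²;  |a| = 7109.5 m/s².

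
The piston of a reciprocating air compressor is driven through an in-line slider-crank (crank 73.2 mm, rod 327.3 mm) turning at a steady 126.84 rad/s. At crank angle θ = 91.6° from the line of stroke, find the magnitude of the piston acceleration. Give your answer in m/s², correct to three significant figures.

ω = 126.8 rad/s
x(θ) = r cosθ + √(L² − r² sin²θ); with ω constant, a = ω²·d²x/dθ².
d²x/dθ² = −r cosθ − r²(cos2θ)/√u − r⁴ sin²2θ/(4u^{3/2}),  u = L² − r² sin²θ = 0.101771 m².
Substituting r = 0.0732 m, L = 0.3273 m, θ = 91.6°: d²x/dθ² = +0.018813 m.
a = ω²·d²x/dθ² = (126.8)²·(+0.018813) = +302.67 m/s²;  |a| = 302.67 m/s².

303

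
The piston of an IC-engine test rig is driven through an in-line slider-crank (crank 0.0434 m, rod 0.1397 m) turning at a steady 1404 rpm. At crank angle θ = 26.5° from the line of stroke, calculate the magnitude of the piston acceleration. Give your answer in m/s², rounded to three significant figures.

1020

ω = 2π·1404/60 = 147 rad/s
x(θ) = r cosθ + √(L² − r² sin²θ); with ω constant, a = ω²·d²x/dθ².
d²x/dθ² = −r cosθ − r²(cos2θ)/√u − r⁴ sin²2θ/(4u^{3/2}),  u = L² − r² sin²θ = 0.0191411 m².
Substituting r = 0.0434 m, L = 0.1397 m, θ = 26.5°: d²x/dθ² = -0.047247 m.
a = ω²·d²x/dθ² = (147)²·(-0.047247) = -1021.3 m/s²;  |a| = 1021.3 m/s².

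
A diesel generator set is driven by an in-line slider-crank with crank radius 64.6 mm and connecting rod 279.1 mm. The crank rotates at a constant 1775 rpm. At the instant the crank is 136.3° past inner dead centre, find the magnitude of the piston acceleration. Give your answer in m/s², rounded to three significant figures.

1580

ω = 2π·1775/60 = 185.9 rad/s
x(θ) = r cosθ + √(L² − r² sin²θ); with ω constant, a = ω²·d²x/dθ².
d²x/dθ² = −r cosθ − r²(cos2θ)/√u − r⁴ sin²2θ/(4u^{3/2}),  u = L² − r² sin²θ = 0.0759049 m².
Substituting r = 0.0646 m, L = 0.2791 m, θ = 136.3°: d²x/dθ² = +0.045809 m.
a = ω²·d²x/dθ² = (185.9)²·(+0.045809) = +1582.7 m/s²;  |a| = 1582.7 m/s².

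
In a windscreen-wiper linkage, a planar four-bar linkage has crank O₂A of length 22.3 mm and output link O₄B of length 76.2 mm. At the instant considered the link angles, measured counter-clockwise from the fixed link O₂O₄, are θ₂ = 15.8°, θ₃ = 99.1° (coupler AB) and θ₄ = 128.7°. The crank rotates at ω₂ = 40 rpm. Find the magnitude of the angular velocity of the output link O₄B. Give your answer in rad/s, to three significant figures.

2.46

ω₂ = 4.189 rad/s (from 40 rpm).
Differentiating the loop-closure r₂e^{iθ₂}+r₃e^{iθ₃}=r₁+r₄e^{iθ₄} gives r₂ω₂e^{iθ₂}+r₃ω₃e^{iθ₃}=r₄ω₄e^{iθ₄}.
Eliminating the other unknown: ω₄ = r₂ω₂ sin(θ₂−θ₃) / [r₄ sin(θ₄−θ₃)].
Numerator sine = -0.99317; denominator sine = +0.49394.
Result = 0.0223·4.189·(-0.99317) / (0.0762·(+0.49394)) = -2.4648 rad/s; magnitude 2.4648 rad/s.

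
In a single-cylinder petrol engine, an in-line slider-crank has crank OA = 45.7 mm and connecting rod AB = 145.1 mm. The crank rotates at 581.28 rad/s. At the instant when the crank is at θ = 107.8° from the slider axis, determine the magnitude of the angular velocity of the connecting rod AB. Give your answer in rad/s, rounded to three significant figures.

ω = 581.3 rad/s
The rod makes angle φ with the slider axis where L sinφ = r sinθ; differentiating, L cosφ·φ̇ = r ω cosθ.
L cosφ = √(L² − r² sin²θ) = 0.13842 m.
|ω_rod| = r ω |cosθ| / √(L² − r² sin²θ) = 0.0457·581.3·0.30570/0.13842 = 58.666 rad/s.

58.7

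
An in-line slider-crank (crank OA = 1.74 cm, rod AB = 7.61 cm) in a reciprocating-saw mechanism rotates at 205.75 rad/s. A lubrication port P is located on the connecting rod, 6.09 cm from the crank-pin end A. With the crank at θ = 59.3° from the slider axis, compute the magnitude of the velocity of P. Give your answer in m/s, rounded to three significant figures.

ω = 205.8 rad/s.  Crank-pin speed |V_A| = rω = 3.58 m/s, perpendicular to OA.
Rod angle: sinφ = −(r/L) sinθ ⇒ φ = -11.338°; ω_rod = −rω cosθ/√(L²−r²sin²θ) = -24.496 rad/s.
V_P = V_A + ω_rod × AP, with AP = 0.0609 m along the rod.
Components: V_Px = −rω sinθ − a·ω_rod·sinφ = -3.3716 m/s;  V_Py = rω cosθ + a·ω_rod·cosφ = +0.36507 m/s.
|V_P| = √(V_Px² + V_Py²) = 3.3913 m/s.

3.39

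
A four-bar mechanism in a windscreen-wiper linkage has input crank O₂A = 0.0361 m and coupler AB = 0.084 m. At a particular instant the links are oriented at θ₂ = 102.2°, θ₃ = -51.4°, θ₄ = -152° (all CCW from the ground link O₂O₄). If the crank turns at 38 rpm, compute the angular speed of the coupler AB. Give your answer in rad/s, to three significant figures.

1.67

ω₂ = 3.979 rad/s (from 38 rpm).
Differentiating the loop-closure r₂e^{iθ₂}+r₃e^{iθ₃}=r₁+r₄e^{iθ₄} gives r₂ω₂e^{iθ₂}+r₃ω₃e^{iθ₃}=r₄ω₄e^{iθ₄}.
Eliminating the other unknown: ω₃ = r₂ω₂ sin(θ₄−θ₂) / [r₃ sin(θ₃−θ₄)].
Numerator sine = +0.96222; denominator sine = +0.98294.
Result = 0.0361·3.979·(+0.96222) / (0.084·(+0.98294)) = +1.6741 rad/s; magnitude 1.6741 rad/s.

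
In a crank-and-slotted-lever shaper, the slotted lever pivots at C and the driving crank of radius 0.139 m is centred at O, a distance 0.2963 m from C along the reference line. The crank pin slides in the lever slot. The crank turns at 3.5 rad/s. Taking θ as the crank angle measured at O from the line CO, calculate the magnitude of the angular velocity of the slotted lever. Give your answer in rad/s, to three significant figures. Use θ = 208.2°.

1.72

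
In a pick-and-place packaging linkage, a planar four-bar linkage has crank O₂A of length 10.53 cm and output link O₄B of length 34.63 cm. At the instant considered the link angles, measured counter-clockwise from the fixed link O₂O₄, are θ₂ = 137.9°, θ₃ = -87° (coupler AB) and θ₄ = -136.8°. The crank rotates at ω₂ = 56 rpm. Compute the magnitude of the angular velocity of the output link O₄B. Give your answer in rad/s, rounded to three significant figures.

ω₂ = 5.864 rad/s (from 56 rpm).
Differentiating the loop-closure r₂e^{iθ₂}+r₃e^{iθ₃}=r₁+r₄e^{iθ₄} gives r₂ω₂e^{iθ₂}+r₃ω₃e^{iθ₃}=r₄ω₄e^{iθ₄}.
Eliminating the other unknown: ω₄ = r₂ω₂ sin(θ₂−θ₃) / [r₄ sin(θ₄−θ₃)].
Numerator sine = -0.70587; denominator sine = -0.76380.
Result = 0.1053·5.864·(-0.70587) / (0.3463·(-0.76380)) = +1.6479 rad/s; magnitude 1.6479 rad/s.

1.65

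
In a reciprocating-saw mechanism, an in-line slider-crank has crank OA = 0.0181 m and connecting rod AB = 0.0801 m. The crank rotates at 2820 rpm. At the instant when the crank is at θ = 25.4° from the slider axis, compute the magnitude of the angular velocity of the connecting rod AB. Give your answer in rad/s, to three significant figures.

60.6

ω = 295.3 rad/s (converted from 2820 rpm).
The rod makes angle φ with the slider axis where L sinφ = r sinθ; differentiating, L cosφ·φ̇ = r ω cosθ.
L cosφ = √(L² − r² sin²θ) = 0.079723 m.
|ω_rod| = r ω |cosθ| / √(L² − r² sin²θ) = 0.0181·295.3·0.90334/0.079723 = 60.565 rad/s.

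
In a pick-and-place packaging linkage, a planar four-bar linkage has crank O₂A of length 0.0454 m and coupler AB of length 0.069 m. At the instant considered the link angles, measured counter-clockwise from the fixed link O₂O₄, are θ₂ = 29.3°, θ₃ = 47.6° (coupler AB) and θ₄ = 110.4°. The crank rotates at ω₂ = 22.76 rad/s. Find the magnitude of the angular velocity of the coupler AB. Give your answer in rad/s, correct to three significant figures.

16.6

ω₂ = 22.76 rad/s
Differentiating the loop-closure r₂e^{iθ₂}+r₃e^{iθ₃}=r₁+r₄e^{iθ₄} gives r₂ω₂e^{iθ₂}+r₃ω₃e^{iθ₃}=r₄ω₄e^{iθ₄}.
Eliminating the other unknown: ω₃ = r₂ω₂ sin(θ₄−θ₂) / [r₃ sin(θ₃−θ₄)].
Numerator sine = +0.98796; denominator sine = -0.88942.
Result = 0.0454·22.76·(+0.98796) / (0.069·(-0.88942)) = -16.635 rad/s; magnitude 16.635 rad/s.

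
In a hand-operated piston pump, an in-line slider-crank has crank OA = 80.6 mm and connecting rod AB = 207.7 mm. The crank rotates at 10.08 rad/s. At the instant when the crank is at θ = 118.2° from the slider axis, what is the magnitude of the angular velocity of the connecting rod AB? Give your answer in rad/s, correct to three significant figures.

ω = 10.08 rad/s
The rod makes angle φ with the slider axis where L sinφ = r sinθ; differentiating, L cosφ·φ̇ = r ω cosθ.
L cosφ = √(L² − r² sin²θ) = 0.19518 m.
|ω_rod| = r ω |cosθ| / √(L² − r² sin²θ) = 0.0806·10.08·0.47255/0.19518 = 1.9671 rad/s.

1.97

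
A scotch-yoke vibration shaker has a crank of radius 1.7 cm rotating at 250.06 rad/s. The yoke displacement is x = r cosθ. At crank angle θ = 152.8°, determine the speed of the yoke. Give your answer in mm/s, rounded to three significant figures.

ω = 250.1 rad/s
x = r cosθ ⇒ ẋ = −rω sinθ.
|v| = rω|sinθ| = 0.017·250.1·|sin 152.8°| = 1.9431 m/s = 1943.1 mm/s.

1940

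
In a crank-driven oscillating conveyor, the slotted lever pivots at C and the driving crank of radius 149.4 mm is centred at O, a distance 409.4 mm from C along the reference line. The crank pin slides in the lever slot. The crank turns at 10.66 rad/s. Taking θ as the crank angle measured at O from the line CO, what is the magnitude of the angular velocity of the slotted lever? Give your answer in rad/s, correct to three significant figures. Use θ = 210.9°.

ω = 10.66 rad/s
Crank pin A relative to C: A = (d + r cosθ, r sinθ); lever angle φ = atan2(r sinθ, d + r cosθ).
Differentiating tanφ: φ̇ = rω(d cosθ + r)/(d² + r² + 2dr cosθ).
d² + r² + 2dr cosθ = |CA|² = 0.0849627 m²;  d cosθ + r = -0.20189 m.
|ω_lever| = |0.1494·10.66·-0.20189| / 0.0849627 = 3.7844 rad/s.

3.78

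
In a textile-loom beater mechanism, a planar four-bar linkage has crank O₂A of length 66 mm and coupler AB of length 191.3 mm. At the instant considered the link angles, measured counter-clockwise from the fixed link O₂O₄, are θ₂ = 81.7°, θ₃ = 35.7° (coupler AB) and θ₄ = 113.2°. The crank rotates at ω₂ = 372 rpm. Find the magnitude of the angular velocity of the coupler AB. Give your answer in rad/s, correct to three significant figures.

ω₂ = 38.96 rad/s (from 372 rpm).
Differentiating the loop-closure r₂e^{iθ₂}+r₃e^{iθ₃}=r₁+r₄e^{iθ₄} gives r₂ω₂e^{iθ₂}+r₃ω₃e^{iθ₃}=r₄ω₄e^{iθ₄}.
Eliminating the other unknown: ω₃ = r₂ω₂ sin(θ₄−θ₂) / [r₃ sin(θ₃−θ₄)].
Numerator sine = +0.52250; denominator sine = -0.97630.
Result = 0.066·38.96·(+0.52250) / (0.1913·(-0.97630)) = -7.1929 rad/s; magnitude 7.1929 rad/s.

7.19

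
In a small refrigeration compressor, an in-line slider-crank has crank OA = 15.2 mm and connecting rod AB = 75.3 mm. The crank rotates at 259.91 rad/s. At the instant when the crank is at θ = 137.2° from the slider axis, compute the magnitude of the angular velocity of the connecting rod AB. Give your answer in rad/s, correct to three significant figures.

ω = 259.9 rad/s
The rod makes angle φ with the slider axis where L sinφ = r sinθ; differentiating, L cosφ·φ̇ = r ω cosθ.
L cosφ = √(L² − r² sin²θ) = 0.074588 m.
|ω_rod| = r ω |cosθ| / √(L² − r² sin²θ) = 0.0152·259.9·0.73373/0.074588 = 38.863 rad/s.

38.9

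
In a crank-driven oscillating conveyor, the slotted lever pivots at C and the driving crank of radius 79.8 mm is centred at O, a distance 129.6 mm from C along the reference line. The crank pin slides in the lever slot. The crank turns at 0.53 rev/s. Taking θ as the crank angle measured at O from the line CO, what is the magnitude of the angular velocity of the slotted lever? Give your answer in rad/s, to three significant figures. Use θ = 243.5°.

0.419

ω = 3.33 rad/s (from 0.53 rev/s).
Crank pin A relative to C: A = (d + r cosθ, r sinθ); lever angle φ = atan2(r sinθ, d + r cosθ).
Differentiating tanφ: φ̇ = rω(d cosθ + r)/(d² + r² + 2dr cosθ).
d² + r² + 2dr cosθ = |CA|² = 0.013935 m²;  d cosθ + r = +0.021973 m.
|ω_lever| = |0.0798·3.33·+0.021973| / 0.013935 = 0.41902 rad/s.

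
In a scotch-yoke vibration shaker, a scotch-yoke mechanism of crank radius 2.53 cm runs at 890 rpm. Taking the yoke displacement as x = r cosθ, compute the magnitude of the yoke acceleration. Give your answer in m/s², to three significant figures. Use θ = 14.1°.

213

ω = 93.2 rad/s (from 890 rpm).
x = r cosθ ⇒ ẍ = −rω² cosθ (ω constant).
|a| = rω²|cosθ| = 0.0253·(93.2)²·|cos 14.1°| = 213.14 m/s².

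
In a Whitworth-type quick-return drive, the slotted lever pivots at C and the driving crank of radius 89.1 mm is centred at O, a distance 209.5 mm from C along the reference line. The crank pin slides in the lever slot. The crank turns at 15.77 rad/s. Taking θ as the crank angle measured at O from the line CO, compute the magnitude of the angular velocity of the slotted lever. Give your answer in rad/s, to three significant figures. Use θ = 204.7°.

7.94

ω = 15.77 rad/s
Crank pin A relative to C: A = (d + r cosθ, r sinθ); lever angle φ = atan2(r sinθ, d + r cosθ).
Differentiating tanφ: φ̇ = rω(d cosθ + r)/(d² + r² + 2dr cosθ).
d² + r² + 2dr cosθ = |CA|² = 0.0179118 m²;  d cosθ + r = -0.10123 m.
|ω_lever| = |0.0891·15.77·-0.10123| / 0.0179118 = 7.9413 rad/s.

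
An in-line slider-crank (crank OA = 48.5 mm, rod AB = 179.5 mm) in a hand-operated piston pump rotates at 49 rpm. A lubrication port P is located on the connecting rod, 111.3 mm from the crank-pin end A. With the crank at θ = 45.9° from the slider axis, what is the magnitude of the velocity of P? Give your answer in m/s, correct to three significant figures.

0.211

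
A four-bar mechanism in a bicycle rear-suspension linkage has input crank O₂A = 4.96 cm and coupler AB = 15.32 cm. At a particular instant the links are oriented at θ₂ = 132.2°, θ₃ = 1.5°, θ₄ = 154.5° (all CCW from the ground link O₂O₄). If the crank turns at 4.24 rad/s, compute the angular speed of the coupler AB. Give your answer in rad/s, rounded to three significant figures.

1.15

ω₂ = 4.24 rad/s
Differentiating the loop-closure r₂e^{iθ₂}+r₃e^{iθ₃}=r₁+r₄e^{iθ₄} gives r₂ω₂e^{iθ₂}+r₃ω₃e^{iθ₃}=r₄ω₄e^{iθ₄}.
Eliminating the other unknown: ω₃ = r₂ω₂ sin(θ₄−θ₂) / [r₃ sin(θ₃−θ₄)].
Numerator sine = +0.37946; denominator sine = -0.45399.
Result = 0.0496·4.24·(+0.37946) / (0.1532·(-0.45399)) = -1.1474 rad/s; magnitude 1.1474 rad/s.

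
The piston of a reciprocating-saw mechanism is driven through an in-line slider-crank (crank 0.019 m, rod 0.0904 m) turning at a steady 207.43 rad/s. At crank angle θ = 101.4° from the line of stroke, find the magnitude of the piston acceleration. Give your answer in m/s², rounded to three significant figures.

323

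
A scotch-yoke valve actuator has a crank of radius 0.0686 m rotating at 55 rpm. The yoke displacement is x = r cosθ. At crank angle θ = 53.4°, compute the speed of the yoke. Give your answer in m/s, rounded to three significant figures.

ω = 5.76 rad/s (from 55 rpm).
x = r cosθ ⇒ ẋ = −rω sinθ.
|v| = rω|sinθ| = 0.0686·5.76·|sin 53.4°| = 0.3172 m/s.

0.317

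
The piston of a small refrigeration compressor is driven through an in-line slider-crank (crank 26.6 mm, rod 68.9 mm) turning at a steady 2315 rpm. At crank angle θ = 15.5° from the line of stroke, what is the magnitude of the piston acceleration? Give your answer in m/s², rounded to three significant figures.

ω = 2π·2315/60 = 242.4 rad/s
x(θ) = r cosθ + √(L² − r² sin²θ); with ω constant, a = ω²·d²x/dθ².
d²x/dθ² = −r cosθ − r²(cos2θ)/√u − r⁴ sin²2θ/(4u^{3/2}),  u = L² − r² sin²θ = 0.00469668 m².
Substituting r = 0.0266 m, L = 0.0689 m, θ = 15.5°: d²x/dθ² = -0.034586 m.
a = ω²·d²x/dθ² = (242.4)²·(-0.034586) = -2032.6 m/s²;  |a| = 2032.6 m/s².

2030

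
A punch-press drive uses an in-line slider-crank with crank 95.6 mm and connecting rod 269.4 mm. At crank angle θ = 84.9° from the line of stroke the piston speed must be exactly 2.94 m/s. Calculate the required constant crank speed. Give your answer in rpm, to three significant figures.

285

For an in-line slider-crank, |v_piston| = rω|sinθ|·[1 + r cosθ/√(L² − r² sin²θ)].
With r = 0.0956 m, L = 0.2694 m, θ = 84.9°: the bracketed kinematic factor |dx/dθ| = 0.098433 m.
ω = v/|dx/dθ| = 2.94/0.098433 = 29.868 rad/s.
N = 60ω/(2π) = 285.22 rpm.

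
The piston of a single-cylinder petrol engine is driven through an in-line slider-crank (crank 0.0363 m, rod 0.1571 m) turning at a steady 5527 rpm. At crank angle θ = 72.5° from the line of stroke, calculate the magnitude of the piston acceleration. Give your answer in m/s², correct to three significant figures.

1310

ω = 2π·5527/60 = 578.8 rad/s
x(θ) = r cosθ + √(L² − r² sin²θ); with ω constant, a = ω²·d²x/dθ².
d²x/dθ² = −r cosθ − r²(cos2θ)/√u − r⁴ sin²2θ/(4u^{3/2}),  u = L² − r² sin²θ = 0.0234819 m².
Substituting r = 0.0363 m, L = 0.1571 m, θ = 72.5°: d²x/dθ² = -0.0039114 m.
a = ω²·d²x/dθ² = (578.8)²·(-0.0039114) = -1310.3 m/s²;  |a| = 1310.3 m/s².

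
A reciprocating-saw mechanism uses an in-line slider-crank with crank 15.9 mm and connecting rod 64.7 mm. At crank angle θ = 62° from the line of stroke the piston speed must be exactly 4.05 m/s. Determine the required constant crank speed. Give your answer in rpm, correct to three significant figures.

2460

For an in-line slider-crank, |v_piston| = rω|sinθ|·[1 + r cosθ/√(L² − r² sin²θ)].
With r = 0.0159 m, L = 0.0647 m, θ = 62°: the bracketed kinematic factor |dx/dθ| = 0.015698 m.
ω = v/|dx/dθ| = 4.05/0.015698 = 257.99 rad/s.
N = 60ω/(2π) = 2463.7 rpm.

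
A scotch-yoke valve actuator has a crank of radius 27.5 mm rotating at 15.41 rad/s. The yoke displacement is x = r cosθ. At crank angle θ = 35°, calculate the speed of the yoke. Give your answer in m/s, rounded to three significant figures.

0.243

ω = 15.41 rad/s
x = r cosθ ⇒ ẋ = −rω sinθ.
|v| = rω|sinθ| = 0.0275·15.41·|sin 35°| = 0.24307 m/s.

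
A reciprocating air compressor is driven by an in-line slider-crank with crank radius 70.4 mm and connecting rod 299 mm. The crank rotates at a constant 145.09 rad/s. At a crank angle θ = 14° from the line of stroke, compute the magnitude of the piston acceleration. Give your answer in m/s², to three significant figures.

1750

ω = 145.1 rad/s
x(θ) = r cosθ + √(L² − r² sin²θ); with ω constant, a = ω²·d²x/dθ².
d²x/dθ² = −r cosθ − r²(cos2θ)/√u − r⁴ sin²2θ/(4u^{3/2}),  u = L² − r² sin²θ = 0.0891109 m².
Substituting r = 0.0704 m, L = 0.299 m, θ = 14°: d²x/dθ² = -0.083019 m.
a = ω²·d²x/dθ² = (145.1)²·(-0.083019) = -1747.6 m/s²;  |a| = 1747.6 m/s².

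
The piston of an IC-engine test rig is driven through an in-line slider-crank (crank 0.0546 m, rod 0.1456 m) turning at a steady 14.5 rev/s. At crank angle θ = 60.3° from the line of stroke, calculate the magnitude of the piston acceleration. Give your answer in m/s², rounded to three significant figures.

138

ω = 2π·14.5 = 91.11 rad/s
x(θ) = r cosθ + √(L² − r² sin²θ); with ω constant, a = ω²·d²x/dθ².
d²x/dθ² = −r cosθ − r²(cos2θ)/√u − r⁴ sin²2θ/(4u^{3/2}),  u = L² − r² sin²θ = 0.01895 m².
Substituting r = 0.0546 m, L = 0.1456 m, θ = 60.3°: d²x/dθ² = -0.016659 m.
a = ω²·d²x/dθ² = (91.11)²·(-0.016659) = -138.28 m/s²;  |a| = 138.28 m/s².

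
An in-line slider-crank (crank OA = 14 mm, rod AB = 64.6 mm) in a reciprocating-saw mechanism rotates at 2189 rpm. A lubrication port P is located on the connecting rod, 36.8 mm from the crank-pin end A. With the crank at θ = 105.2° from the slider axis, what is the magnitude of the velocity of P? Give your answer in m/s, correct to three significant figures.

ω = 229.2 rad/s.  Crank-pin speed |V_A| = rω = 3.2092 m/s, perpendicular to OA.
Rod angle: sinφ = −(r/L) sinθ ⇒ φ = -12.072°; ω_rod = −rω cosθ/√(L²−r²sin²θ) = +13.32 rad/s.
V_P = V_A + ω_rod × AP, with AP = 0.0368 m along the rod.
Components: V_Px = −rω sinθ − a·ω_rod·sinφ = -2.9945 m/s;  V_Py = rω cosθ + a·ω_rod·cosφ = -0.3621 m/s.
|V_P| = √(V_Px² + V_Py²) = 3.0163 m/s.

3.02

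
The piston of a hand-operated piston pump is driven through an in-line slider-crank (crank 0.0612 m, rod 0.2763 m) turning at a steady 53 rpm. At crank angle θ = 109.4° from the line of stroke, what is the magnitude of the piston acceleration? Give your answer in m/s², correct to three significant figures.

ω = 2π·53/60 = 5.55 rad/s
x(θ) = r cosθ + √(L² − r² sin²θ); with ω constant, a = ω²·d²x/dθ².
d²x/dθ² = −r cosθ − r²(cos2θ)/√u − r⁴ sin²2θ/(4u^{3/2}),  u = L² − r² sin²θ = 0.0730095 m².
Substituting r = 0.0612 m, L = 0.2763 m, θ = 109.4°: d²x/dθ² = +0.031061 m.
a = ω²·d²x/dθ² = (5.55)²·(+0.031061) = +0.95682 m/s²;  |a| = 0.95682 m/s².

0.957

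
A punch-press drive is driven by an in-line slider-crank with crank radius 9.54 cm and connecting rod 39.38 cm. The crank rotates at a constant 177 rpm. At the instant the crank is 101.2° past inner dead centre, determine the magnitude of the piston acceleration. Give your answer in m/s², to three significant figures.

ω = 2π·177/60 = 18.54 rad/s
x(θ) = r cosθ + √(L² − r² sin²θ); with ω constant, a = ω²·d²x/dθ².
d²x/dθ² = −r cosθ − r²(cos2θ)/√u − r⁴ sin²2θ/(4u^{3/2}),  u = L² − r² sin²θ = 0.146321 m².
Substituting r = 0.0954 m, L = 0.3938 m, θ = 101.2°: d²x/dθ² = +0.040474 m.
a = ω²·d²x/dθ² = (18.54)²·(+0.040474) = +13.905 m/s²;  |a| = 13.905 m/s².

13.9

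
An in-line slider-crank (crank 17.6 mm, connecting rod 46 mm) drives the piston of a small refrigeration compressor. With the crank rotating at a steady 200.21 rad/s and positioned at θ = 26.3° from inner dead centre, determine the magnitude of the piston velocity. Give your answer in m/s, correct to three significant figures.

ω = 200.2 rad/s
For an in-line slider-crank, x = r cosθ + √(L² − r² sin²θ), so v = −rω sinθ·[1 + r cosθ/√(L² − r² sin²θ)].
With r = 0.0176 m, L = 0.046 m, θ = 26.3°: √(L² − r² sin²θ) = 0.045334 m.
v = −0.0176·200.2·0.44307·[1 + 0.0176·0.89649/0.045334] = -2.1046 m/s.
|v| = 2.1046 m/s.

2.10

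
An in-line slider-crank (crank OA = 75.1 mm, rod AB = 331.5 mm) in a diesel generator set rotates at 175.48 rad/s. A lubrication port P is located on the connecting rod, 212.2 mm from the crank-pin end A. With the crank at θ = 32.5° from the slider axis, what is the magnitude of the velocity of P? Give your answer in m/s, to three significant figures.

8.90

ω = 175.5 rad/s.  Crank-pin speed |V_A| = rω = 13.179 m/s, perpendicular to OA.
Rod angle: sinφ = −(r/L) sinθ ⇒ φ = -6.992°; ω_rod = −rω cosθ/√(L²−r²sin²θ) = -33.78 rad/s.
V_P = V_A + ω_rod × AP, with AP = 0.2122 m along the rod.
Components: V_Px = −rω sinθ − a·ω_rod·sinφ = -7.9533 m/s;  V_Py = rω cosθ + a·ω_rod·cosφ = +3.9999 m/s.
|V_P| = √(V_Px² + V_Py²) = 8.9025 m/s.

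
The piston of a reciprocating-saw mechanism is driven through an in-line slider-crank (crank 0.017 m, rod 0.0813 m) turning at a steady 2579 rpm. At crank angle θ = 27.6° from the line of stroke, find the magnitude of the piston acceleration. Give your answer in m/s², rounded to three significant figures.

ω = 2π·2579/60 = 270.1 rad/s
x(θ) = r cosθ + √(L² − r² sin²θ); with ω constant, a = ω²·d²x/dθ².
d²x/dθ² = −r cosθ − r²(cos2θ)/√u − r⁴ sin²2θ/(4u^{3/2}),  u = L² − r² sin²θ = 0.00654766 m².
Substituting r = 0.017 m, L = 0.0813 m, θ = 27.6°: d²x/dθ² = -0.01713 m.
a = ω²·d²x/dθ² = (270.1)²·(-0.01713) = -1249.5 m/s²;  |a| = 1249.5 m/s².

1250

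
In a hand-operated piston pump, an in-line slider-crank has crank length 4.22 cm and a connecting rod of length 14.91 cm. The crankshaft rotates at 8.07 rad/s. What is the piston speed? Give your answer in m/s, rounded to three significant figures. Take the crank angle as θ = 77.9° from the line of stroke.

ω = 8.07 rad/s
For an in-line slider-crank, x = r cosθ + √(L² − r² sin²θ), so v = −rω sinθ·[1 + r cosθ/√(L² − r² sin²θ)].
With r = 0.0422 m, L = 0.1491 m, θ = 77.9°: √(L² − r² sin²θ) = 0.14328 m.
v = −0.0422·8.07·0.97778·[1 + 0.0422·0.20962/0.14328] = -0.35355 m/s.
|v| = 0.35355 m/s.

0.354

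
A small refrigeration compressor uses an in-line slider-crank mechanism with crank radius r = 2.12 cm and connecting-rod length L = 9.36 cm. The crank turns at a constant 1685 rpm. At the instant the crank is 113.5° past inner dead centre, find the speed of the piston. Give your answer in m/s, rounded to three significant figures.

ω = 2π·1685/60 = 176.5 rad/s
For an in-line slider-crank, x = r cosθ + √(L² − r² sin²θ), so v = −rω sinθ·[1 + r cosθ/√(L² − r² sin²θ)].
With r = 0.0212 m, L = 0.0936 m, θ = 113.5°: √(L² − r² sin²θ) = 0.091559 m.
v = −0.0212·176.5·0.91706·[1 + 0.0212·-0.39875/0.091559] = -3.1138 m/s.
|v| = 3.1138 m/s.

3.11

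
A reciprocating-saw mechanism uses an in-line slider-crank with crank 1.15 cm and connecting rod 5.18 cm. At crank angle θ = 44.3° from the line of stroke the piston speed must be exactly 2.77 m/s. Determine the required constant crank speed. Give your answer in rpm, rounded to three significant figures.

2840

For an in-line slider-crank, |v_piston| = rω|sinθ|·[1 + r cosθ/√(L² − r² sin²θ)].
With r = 0.0115 m, L = 0.0518 m, θ = 44.3°: the bracketed kinematic factor |dx/dθ| = 0.0093236 m.
ω = v/|dx/dθ| = 2.77/0.0093236 = 297.1 rad/s.
N = 60ω/(2π) = 2837.1 rpm.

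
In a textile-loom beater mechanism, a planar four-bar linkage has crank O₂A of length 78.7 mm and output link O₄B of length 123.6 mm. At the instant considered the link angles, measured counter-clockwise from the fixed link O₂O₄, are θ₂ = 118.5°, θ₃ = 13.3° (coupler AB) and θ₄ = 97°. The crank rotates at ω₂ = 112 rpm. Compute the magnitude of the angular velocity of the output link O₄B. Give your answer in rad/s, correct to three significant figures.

7.25

ω₂ = 11.73 rad/s (from 112 rpm).
Differentiating the loop-closure r₂e^{iθ₂}+r₃e^{iθ₃}=r₁+r₄e^{iθ₄} gives r₂ω₂e^{iθ₂}+r₃ω₃e^{iθ₃}=r₄ω₄e^{iθ₄}.
Eliminating the other unknown: ω₄ = r₂ω₂ sin(θ₂−θ₃) / [r₄ sin(θ₄−θ₃)].
Numerator sine = +0.96502; denominator sine = +0.99396.
Result = 0.0787·11.73·(+0.96502) / (0.1236·(+0.99396)) = +7.2505 rad/s; magnitude 7.2505 rad/s.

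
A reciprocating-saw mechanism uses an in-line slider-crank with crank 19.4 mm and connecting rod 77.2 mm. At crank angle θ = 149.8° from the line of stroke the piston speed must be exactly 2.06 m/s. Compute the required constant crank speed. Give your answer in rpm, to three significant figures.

2580

For an in-line slider-crank, |v_piston| = rω|sinθ|·[1 + r cosθ/√(L² − r² sin²θ)].
With r = 0.0194 m, L = 0.0772 m, θ = 149.8°: the bracketed kinematic factor |dx/dθ| = 0.007622 m.
ω = v/|dx/dθ| = 2.06/0.007622 = 270.27 rad/s.
N = 60ω/(2π) = 2580.9 rpm.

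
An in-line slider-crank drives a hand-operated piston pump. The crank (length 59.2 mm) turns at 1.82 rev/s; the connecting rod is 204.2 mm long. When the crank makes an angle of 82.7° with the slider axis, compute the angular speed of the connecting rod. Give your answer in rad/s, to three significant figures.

0.440

ω = 11.44 rad/s (converted from 1.82 rev/s).
The rod makes angle φ with the slider axis where L sinφ = r sinθ; differentiating, L cosφ·φ̇ = r ω cosθ.
L cosφ = √(L² − r² sin²θ) = 0.19558 m.
|ω_rod| = r ω |cosθ| / √(L² − r² sin²θ) = 0.0592·11.44·0.12706/0.19558 = 0.43983 rad/s.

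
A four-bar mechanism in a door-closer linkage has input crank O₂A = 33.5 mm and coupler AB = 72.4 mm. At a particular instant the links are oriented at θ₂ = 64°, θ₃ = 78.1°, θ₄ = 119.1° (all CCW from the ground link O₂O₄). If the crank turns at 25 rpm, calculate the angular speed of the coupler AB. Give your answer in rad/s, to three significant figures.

ω₂ = 2.618 rad/s (from 25 rpm).
Differentiating the loop-closure r₂e^{iθ₂}+r₃e^{iθ₃}=r₁+r₄e^{iθ₄} gives r₂ω₂e^{iθ₂}+r₃ω₃e^{iθ₃}=r₄ω₄e^{iθ₄}.
Eliminating the other unknown: ω₃ = r₂ω₂ sin(θ₄−θ₂) / [r₃ sin(θ₃−θ₄)].
Numerator sine = +0.82015; denominator sine = -0.65606.
Result = 0.0335·2.618·(+0.82015) / (0.0724·(-0.65606)) = -1.5143 rad/s; magnitude 1.5143 rad/s.

1.51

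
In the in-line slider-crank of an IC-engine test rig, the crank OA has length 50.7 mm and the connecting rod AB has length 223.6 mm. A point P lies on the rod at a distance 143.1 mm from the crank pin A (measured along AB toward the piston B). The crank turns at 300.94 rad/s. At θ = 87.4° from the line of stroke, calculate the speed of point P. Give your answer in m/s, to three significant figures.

15.3

ω = 300.9 rad/s.  Crank-pin speed |V_A| = rω = 15.258 m/s, perpendicular to OA.
Rod angle: sinφ = −(r/L) sinθ ⇒ φ = -13.092°; ω_rod = −rω cosθ/√(L²−r²sin²θ) = -3.178 rad/s.
V_P = V_A + ω_rod × AP, with AP = 0.1431 m along the rod.
Components: V_Px = −rω sinθ − a·ω_rod·sinφ = -15.345 m/s;  V_Py = rω cosθ + a·ω_rod·cosφ = +0.24918 m/s.
|V_P| = √(V_Px² + V_Py²) = 15.347 m/s.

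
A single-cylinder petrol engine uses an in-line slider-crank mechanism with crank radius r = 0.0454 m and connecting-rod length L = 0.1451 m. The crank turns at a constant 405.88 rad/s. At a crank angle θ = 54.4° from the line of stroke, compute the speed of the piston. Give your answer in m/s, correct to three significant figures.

17.8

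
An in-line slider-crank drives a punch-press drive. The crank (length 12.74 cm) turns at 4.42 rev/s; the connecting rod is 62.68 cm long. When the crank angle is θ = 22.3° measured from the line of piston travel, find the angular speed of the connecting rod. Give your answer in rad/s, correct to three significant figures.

5.24

ω = 27.77 rad/s (converted from 4.42 rev/s).
The rod makes angle φ with the slider axis where L sinφ = r sinθ; differentiating, L cosφ·φ̇ = r ω cosθ.
L cosφ = √(L² − r² sin²θ) = 0.62493 m.
|ω_rod| = r ω |cosθ| / √(L² − r² sin²θ) = 0.1274·27.77·0.92521/0.62493 = 5.2382 rad/s.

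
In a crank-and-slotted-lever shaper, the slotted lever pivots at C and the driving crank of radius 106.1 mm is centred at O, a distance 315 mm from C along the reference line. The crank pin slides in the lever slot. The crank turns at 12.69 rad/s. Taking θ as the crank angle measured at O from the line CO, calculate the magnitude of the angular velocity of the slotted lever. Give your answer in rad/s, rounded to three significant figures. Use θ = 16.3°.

ω = 12.69 rad/s
Crank pin A relative to C: A = (d + r cosθ, r sinθ); lever angle φ = atan2(r sinθ, d + r cosθ).
Differentiating tanφ: φ̇ = rω(d cosθ + r)/(d² + r² + 2dr cosθ).
d² + r² + 2dr cosθ = |CA|² = 0.174638 m²;  d cosθ + r = +0.40844 m.
|ω_lever| = |0.1061·12.69·+0.40844| / 0.174638 = 3.1489 rad/s.

3.15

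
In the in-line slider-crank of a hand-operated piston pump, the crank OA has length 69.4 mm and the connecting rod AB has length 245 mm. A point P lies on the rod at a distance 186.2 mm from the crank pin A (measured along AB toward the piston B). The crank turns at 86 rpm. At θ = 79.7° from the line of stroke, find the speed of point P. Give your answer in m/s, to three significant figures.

0.640

ω = 9.006 rad/s.  Crank-pin speed |V_A| = rω = 0.62501 m/s, perpendicular to OA.
Rod angle: sinφ = −(r/L) sinθ ⇒ φ = -16.183°; ω_rod = −rω cosθ/√(L²−r²sin²θ) = -0.47495 rad/s.
V_P = V_A + ω_rod × AP, with AP = 0.1862 m along the rod.
Components: V_Px = −rω sinθ − a·ω_rod·sinφ = -0.63958 m/s;  V_Py = rω cosθ + a·ω_rod·cosφ = +0.026821 m/s.
|V_P| = √(V_Px² + V_Py²) = 0.64015 m/s.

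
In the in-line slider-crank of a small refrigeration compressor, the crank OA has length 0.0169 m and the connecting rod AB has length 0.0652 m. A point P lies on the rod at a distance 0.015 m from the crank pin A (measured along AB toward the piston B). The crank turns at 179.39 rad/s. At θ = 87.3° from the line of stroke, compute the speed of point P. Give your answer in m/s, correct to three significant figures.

3.04

ω = 179.4 rad/s.  Crank-pin speed |V_A| = rω = 3.0317 m/s, perpendicular to OA.
Rod angle: sinφ = −(r/L) sinθ ⇒ φ = -15.006°; ω_rod = −rω cosθ/√(L²−r²sin²θ) = -2.2677 rad/s.
V_P = V_A + ω_rod × AP, with AP = 0.015 m along the rod.
Components: V_Px = −rω sinθ − a·ω_rod·sinφ = -3.0371 m/s;  V_Py = rω cosθ + a·ω_rod·cosφ = +0.10996 m/s.
|V_P| = √(V_Px² + V_Py²) = 3.0391 m/s.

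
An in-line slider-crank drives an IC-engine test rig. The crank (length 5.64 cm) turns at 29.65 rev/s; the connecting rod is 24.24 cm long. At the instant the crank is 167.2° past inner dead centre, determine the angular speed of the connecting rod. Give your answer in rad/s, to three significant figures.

42.3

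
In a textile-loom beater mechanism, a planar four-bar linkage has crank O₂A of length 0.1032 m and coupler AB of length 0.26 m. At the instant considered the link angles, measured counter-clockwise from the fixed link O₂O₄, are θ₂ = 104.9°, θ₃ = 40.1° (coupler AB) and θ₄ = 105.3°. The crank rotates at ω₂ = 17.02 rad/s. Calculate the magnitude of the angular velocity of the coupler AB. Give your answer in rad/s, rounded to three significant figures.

ω₂ = 17.02 rad/s
Differentiating the loop-closure r₂e^{iθ₂}+r₃e^{iθ₃}=r₁+r₄e^{iθ₄} gives r₂ω₂e^{iθ₂}+r₃ω₃e^{iθ₃}=r₄ω₄e^{iθ₄}.
Eliminating the other unknown: ω₃ = r₂ω₂ sin(θ₄−θ₂) / [r₃ sin(θ₃−θ₄)].
Numerator sine = +0.00698; denominator sine = -0.90778.
Result = 0.1032·17.02·(+0.00698) / (0.26·(-0.90778)) = -0.051954 rad/s; magnitude 0.051954 rad/s.

0.0520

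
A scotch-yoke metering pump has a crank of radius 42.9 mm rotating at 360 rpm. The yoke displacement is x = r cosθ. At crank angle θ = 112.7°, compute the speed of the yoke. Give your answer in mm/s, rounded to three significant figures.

1490

ω = 37.7 rad/s (from 360 rpm).
x = r cosθ ⇒ ẋ = −rω sinθ.
|v| = rω|sinθ| = 0.0429·37.7·|sin 112.7°| = 1.492 m/s = 1492 mm/s.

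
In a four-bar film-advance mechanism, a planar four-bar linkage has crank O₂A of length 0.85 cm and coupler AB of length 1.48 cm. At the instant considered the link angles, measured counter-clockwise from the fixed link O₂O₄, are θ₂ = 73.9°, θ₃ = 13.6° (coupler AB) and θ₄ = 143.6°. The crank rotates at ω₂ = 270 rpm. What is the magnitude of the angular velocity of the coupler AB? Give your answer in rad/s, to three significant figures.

ω₂ = 28.27 rad/s (from 270 rpm).
Differentiating the loop-closure r₂e^{iθ₂}+r₃e^{iθ₃}=r₁+r₄e^{iθ₄} gives r₂ω₂e^{iθ₂}+r₃ω₃e^{iθ₃}=r₄ω₄e^{iθ₄}.
Eliminating the other unknown: ω₃ = r₂ω₂ sin(θ₄−θ₂) / [r₃ sin(θ₃−θ₄)].
Numerator sine = +0.93789; denominator sine = -0.76604.
Result = 0.0085·28.27·(+0.93789) / (0.0148·(-0.76604)) = -19.881 rad/s; magnitude 19.881 rad/s.

19.9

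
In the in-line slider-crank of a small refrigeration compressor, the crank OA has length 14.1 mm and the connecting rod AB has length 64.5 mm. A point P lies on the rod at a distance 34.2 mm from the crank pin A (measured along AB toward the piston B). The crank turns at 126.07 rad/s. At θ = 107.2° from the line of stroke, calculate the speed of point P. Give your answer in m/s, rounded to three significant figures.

1.66

ω = 126.1 rad/s.  Crank-pin speed |V_A| = rω = 1.7776 m/s, perpendicular to OA.
Rod angle: sinφ = −(r/L) sinθ ⇒ φ = -12.054°; ω_rod = −rω cosθ/√(L²−r²sin²θ) = +8.3333 rad/s.
V_P = V_A + ω_rod × AP, with AP = 0.0342 m along the rod.
Components: V_Px = −rω sinθ − a·ω_rod·sinφ = -1.6386 m/s;  V_Py = rω cosθ + a·ω_rod·cosφ = -0.24693 m/s.
|V_P| = √(V_Px² + V_Py²) = 1.6571 m/s.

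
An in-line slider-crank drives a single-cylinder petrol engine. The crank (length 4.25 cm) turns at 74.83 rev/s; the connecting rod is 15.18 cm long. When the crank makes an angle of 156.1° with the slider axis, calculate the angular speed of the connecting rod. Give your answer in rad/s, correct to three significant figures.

121

ω = 470.2 rad/s (converted from 74.83 rev/s).
The rod makes angle φ with the slider axis where L sinφ = r sinθ; differentiating, L cosφ·φ̇ = r ω cosθ.
L cosφ = √(L² − r² sin²θ) = 0.15082 m.
|ω_rod| = r ω |cosθ| / √(L² − r² sin²θ) = 0.0425·470.2·0.91425/0.15082 = 121.13 rad/s.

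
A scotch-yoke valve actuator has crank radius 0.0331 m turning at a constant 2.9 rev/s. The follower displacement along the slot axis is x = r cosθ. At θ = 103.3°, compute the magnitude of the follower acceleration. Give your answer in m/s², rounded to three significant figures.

ω = 18.22 rad/s (from 2.9 rev/s).
x = r cosθ ⇒ ẍ = −rω² cosθ (ω constant).
|a| = rω²|cosθ| = 0.0331·(18.22)²·|cos 103.3°| = 2.5282 m/s².

2.53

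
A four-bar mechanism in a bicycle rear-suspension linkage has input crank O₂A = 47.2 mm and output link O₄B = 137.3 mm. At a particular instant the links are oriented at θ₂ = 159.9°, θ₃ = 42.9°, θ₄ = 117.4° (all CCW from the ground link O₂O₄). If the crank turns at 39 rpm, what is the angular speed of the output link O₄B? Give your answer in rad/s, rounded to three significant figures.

1.30

ω₂ = 4.084 rad/s (from 39 rpm).
Differentiating the loop-closure r₂e^{iθ₂}+r₃e^{iθ₃}=r₁+r₄e^{iθ₄} gives r₂ω₂e^{iθ₂}+r₃ω₃e^{iθ₃}=r₄ω₄e^{iθ₄}.
Eliminating the other unknown: ω₄ = r₂ω₂ sin(θ₂−θ₃) / [r₄ sin(θ₄−θ₃)].
Numerator sine = +0.89101; denominator sine = +0.96363.
Result = 0.0472·4.084·(+0.89101) / (0.1373·(+0.96363)) = +1.2982 rad/s; magnitude 1.2982 rad/s.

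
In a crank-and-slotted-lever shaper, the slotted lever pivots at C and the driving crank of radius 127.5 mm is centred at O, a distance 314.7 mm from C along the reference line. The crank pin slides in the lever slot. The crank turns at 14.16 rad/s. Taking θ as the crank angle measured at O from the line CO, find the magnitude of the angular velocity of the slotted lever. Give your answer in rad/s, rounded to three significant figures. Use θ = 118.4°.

0.519

ω = 14.16 rad/s
Crank pin A relative to C: A = (d + r cosθ, r sinθ); lever angle φ = atan2(r sinθ, d + r cosθ).
Differentiating tanφ: φ̇ = rω(d cosθ + r)/(d² + r² + 2dr cosθ).
d² + r² + 2dr cosθ = |CA|² = 0.0771242 m²;  d cosθ + r = -0.022179 m.
|ω_lever| = |0.1275·14.16·-0.022179| / 0.0771242 = 0.51919 rad/s.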